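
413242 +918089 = 1331331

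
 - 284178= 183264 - 467442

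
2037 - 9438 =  - 7401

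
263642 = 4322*61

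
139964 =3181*44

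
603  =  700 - 97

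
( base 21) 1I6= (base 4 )30321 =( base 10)825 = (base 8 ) 1471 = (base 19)258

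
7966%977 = 150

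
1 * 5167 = 5167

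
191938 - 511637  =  -319699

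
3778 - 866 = 2912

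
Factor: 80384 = 2^9*157^1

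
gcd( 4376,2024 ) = 8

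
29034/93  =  312+6/31 = 312.19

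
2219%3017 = 2219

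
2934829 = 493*5953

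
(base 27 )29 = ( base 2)111111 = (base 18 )39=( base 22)2j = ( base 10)63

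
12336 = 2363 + 9973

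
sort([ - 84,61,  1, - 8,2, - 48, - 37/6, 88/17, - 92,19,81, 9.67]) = [ - 92, - 84, - 48, - 8, - 37/6, 1  ,  2,88/17,9.67,19,  61,  81]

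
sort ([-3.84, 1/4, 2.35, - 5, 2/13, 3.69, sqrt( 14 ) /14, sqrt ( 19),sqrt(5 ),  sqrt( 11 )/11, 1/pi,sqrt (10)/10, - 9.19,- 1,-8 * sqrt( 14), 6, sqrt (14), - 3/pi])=[ - 8*sqrt( 14), - 9.19, - 5, - 3.84, - 1 , - 3/pi,2/13,  1/4, sqrt(14) /14, sqrt (11)/11,sqrt(10)/10,1/pi, sqrt( 5 ),2.35, 3.69, sqrt( 14), sqrt(19 ), 6 ]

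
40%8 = 0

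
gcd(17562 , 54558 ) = 6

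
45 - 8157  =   - 8112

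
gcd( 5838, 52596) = 6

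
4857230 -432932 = 4424298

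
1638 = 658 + 980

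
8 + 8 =16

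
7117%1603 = 705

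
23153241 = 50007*463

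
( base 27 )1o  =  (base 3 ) 1220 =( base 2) 110011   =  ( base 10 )51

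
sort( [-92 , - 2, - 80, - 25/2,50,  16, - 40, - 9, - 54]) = [ - 92, - 80, - 54, - 40,  -  25/2, - 9, - 2,16,50]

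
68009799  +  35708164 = 103717963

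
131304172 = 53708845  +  77595327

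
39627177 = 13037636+26589541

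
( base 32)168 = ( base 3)1200100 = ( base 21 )2g6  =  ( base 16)4C8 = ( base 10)1224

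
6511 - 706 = 5805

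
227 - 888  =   - 661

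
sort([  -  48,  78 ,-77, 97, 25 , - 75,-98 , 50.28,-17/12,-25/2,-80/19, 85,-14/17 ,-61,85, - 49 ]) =[ - 98, - 77, - 75, - 61, - 49, - 48,-25/2 ,  -  80/19 ,  -  17/12 ,- 14/17,25 , 50.28,78,85,85, 97] 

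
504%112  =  56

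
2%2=0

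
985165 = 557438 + 427727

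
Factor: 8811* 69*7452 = 2^2*3^7 * 11^1 * 23^2*89^1 = 4530510468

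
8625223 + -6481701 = 2143522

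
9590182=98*97859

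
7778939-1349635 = 6429304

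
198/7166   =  99/3583 = 0.03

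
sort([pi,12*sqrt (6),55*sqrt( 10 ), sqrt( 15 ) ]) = [ pi,sqrt ( 15 ), 12 * sqrt( 6 ),55*sqrt( 10)]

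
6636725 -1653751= 4982974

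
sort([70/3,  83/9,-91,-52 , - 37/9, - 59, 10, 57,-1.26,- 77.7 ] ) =[ -91, - 77.7, - 59, - 52,-37/9, - 1.26,83/9, 10, 70/3,57]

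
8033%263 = 143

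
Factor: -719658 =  - 2^1*3^3*13327^1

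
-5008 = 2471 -7479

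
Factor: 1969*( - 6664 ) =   -  13121416 = - 2^3*7^2*11^1*17^1*179^1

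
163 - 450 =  - 287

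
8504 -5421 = 3083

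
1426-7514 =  - 6088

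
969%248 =225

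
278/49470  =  139/24735 = 0.01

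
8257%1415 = 1182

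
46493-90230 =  - 43737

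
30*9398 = 281940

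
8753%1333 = 755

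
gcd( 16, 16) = 16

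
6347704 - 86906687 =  - 80558983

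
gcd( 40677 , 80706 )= 3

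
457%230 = 227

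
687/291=229/97 = 2.36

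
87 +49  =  136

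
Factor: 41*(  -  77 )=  - 7^1*11^1*41^1 = - 3157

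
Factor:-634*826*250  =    -  130921000=- 2^3*5^3* 7^1*59^1 * 317^1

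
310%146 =18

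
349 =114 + 235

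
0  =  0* ( - 2772 )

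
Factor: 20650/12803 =2^1*5^2*31^( - 1) = 50/31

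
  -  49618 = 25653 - 75271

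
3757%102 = 85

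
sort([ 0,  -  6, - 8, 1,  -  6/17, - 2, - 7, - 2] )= [ - 8, - 7, - 6, - 2, - 2, - 6/17, 0,  1 ]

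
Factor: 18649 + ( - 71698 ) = - 53049 = - 3^1*17683^1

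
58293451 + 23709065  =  82002516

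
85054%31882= 21290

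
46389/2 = 46389/2 = 23194.50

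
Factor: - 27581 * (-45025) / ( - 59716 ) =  - 2^( - 2)*5^2 * 1801^1*14929^ (-1 ) *27581^1 = -1241834525/59716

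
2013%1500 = 513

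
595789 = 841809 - 246020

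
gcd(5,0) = 5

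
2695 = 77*35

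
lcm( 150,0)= 0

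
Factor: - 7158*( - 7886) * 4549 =256781897412=2^2* 3^1*1193^1 * 3943^1*4549^1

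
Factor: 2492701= 2492701^1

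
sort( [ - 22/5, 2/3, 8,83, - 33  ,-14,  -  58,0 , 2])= [ - 58 , - 33, - 14 , - 22/5,0,2/3 , 2,8,83] 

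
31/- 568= - 31/568= - 0.05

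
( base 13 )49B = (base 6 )3420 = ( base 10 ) 804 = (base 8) 1444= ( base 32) P4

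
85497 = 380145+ -294648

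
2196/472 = 549/118 = 4.65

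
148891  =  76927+71964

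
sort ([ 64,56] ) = [56,  64 ] 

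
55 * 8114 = 446270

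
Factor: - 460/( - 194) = 2^1*5^1*23^1*97^( - 1 )=230/97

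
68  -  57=11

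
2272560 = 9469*240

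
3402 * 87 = 295974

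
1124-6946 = -5822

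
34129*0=0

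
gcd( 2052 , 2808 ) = 108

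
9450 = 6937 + 2513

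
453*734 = 332502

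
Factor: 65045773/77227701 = 3^( - 1)*13^1*719^1*2053^ ( - 1) *6959^1*12539^ ( -1) 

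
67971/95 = 715 + 46/95 = 715.48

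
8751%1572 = 891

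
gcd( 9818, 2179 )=1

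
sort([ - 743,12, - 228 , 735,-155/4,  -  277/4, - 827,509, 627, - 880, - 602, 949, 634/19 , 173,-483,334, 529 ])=[ -880, - 827, - 743, - 602, - 483, - 228, - 277/4, - 155/4, 12, 634/19,  173,334,509,529, 627,735,949] 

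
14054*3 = 42162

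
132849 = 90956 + 41893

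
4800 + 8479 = 13279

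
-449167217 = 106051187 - 555218404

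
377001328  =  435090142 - 58088814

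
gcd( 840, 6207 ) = 3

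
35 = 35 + 0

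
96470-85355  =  11115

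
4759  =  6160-1401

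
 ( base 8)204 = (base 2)10000100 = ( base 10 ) 132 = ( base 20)6C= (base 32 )44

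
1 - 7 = -6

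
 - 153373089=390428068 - 543801157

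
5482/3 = 5482/3= 1827.33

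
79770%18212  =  6922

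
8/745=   8/745  =  0.01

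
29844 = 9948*3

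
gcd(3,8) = 1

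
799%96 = 31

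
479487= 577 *831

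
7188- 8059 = -871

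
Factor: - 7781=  - 31^1*251^1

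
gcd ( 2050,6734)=2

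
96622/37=2611 + 15/37= 2611.41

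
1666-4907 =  -3241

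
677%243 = 191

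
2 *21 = 42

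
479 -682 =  -203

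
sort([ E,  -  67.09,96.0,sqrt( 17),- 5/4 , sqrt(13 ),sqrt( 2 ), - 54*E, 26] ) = [ - 54*E, - 67.09, - 5/4, sqrt( 2),E, sqrt ( 13 ),sqrt(17 ), 26,96.0]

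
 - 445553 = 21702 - 467255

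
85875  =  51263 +34612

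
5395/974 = 5 + 525/974 = 5.54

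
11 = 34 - 23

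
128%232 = 128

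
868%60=28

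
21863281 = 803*27227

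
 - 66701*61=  -4068761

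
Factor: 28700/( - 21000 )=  - 2^( - 1)*3^ ( - 1)*5^(-1 )*41^1 = - 41/30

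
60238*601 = 36203038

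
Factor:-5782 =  - 2^1*7^2 * 59^1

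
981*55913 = 54850653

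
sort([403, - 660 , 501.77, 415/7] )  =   [ -660,  415/7, 403, 501.77 ]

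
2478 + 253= 2731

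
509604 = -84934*( - 6) 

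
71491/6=11915 + 1/6  =  11915.17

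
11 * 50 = 550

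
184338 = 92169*2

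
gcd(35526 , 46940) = 2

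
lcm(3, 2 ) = 6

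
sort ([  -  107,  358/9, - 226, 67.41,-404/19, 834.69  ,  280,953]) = [ - 226,-107, - 404/19, 358/9,67.41 , 280,834.69,953]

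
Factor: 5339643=3^1*1779881^1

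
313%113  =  87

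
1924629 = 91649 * 21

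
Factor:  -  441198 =-2^1*3^2 * 127^1*193^1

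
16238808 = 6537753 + 9701055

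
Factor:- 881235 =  - 3^2*5^1*19583^1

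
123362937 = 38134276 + 85228661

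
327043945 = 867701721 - 540657776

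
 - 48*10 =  - 480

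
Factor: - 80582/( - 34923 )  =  2^1*3^( - 1 )*7^( - 1 )*43^1*937^1 * 1663^( - 1 )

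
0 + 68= 68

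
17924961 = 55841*321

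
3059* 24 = 73416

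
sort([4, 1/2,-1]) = [ - 1,1/2,4 ] 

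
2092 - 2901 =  - 809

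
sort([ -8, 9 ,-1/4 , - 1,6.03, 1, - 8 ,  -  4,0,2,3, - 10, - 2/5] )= [-10,-8 , - 8 ,-4,  -  1 ,  -  2/5, - 1/4,0,  1,  2 , 3, 6.03,9 ]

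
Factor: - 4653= - 3^2*11^1*47^1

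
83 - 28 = 55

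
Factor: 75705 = 3^1 * 5^1* 7^2*103^1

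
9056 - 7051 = 2005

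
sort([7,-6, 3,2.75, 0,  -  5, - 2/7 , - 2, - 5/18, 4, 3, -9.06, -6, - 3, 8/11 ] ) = [ - 9.06,-6,-6,  -  5,-3,-2,-2/7, - 5/18,0, 8/11, 2.75, 3,  3, 4, 7] 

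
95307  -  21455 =73852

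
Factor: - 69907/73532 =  - 2^( - 2)*31^( - 1)*53^1*593^( - 1 )*1319^1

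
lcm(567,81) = 567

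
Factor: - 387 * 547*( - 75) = 15876675 = 3^3 *5^2 * 43^1 * 547^1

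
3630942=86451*42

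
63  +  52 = 115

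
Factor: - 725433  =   - 3^1*241811^1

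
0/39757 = 0 = 0.00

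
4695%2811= 1884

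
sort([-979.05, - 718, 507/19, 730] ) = [-979.05, - 718,507/19 , 730]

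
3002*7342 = 22040684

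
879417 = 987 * 891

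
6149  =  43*143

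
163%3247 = 163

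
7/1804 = 7/1804 = 0.00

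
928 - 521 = 407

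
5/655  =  1/131 = 0.01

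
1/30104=1/30104 = 0.00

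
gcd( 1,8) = 1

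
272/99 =272/99 = 2.75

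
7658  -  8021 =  - 363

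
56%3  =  2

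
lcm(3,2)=6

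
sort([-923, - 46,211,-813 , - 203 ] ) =[-923,  -  813,  -  203, - 46,211]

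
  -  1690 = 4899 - 6589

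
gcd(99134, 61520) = 2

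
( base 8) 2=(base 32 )2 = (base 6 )2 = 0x2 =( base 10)2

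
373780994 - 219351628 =154429366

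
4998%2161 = 676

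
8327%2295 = 1442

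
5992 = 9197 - 3205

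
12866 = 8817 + 4049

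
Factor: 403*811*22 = 7190326= 2^1*11^1*13^1 *31^1*811^1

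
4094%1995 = 104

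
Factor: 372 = 2^2*3^1*31^1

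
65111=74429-9318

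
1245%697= 548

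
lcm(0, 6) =0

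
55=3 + 52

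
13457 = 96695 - 83238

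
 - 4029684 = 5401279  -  9430963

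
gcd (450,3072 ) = 6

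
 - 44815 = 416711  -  461526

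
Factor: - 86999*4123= - 7^1*11^2*19^1*31^1 *719^1 = - 358696877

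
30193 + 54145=84338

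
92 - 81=11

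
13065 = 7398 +5667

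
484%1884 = 484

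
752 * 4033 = 3032816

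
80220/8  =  20055/2= 10027.50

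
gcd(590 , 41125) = 5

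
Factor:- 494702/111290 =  - 689/155  =  - 5^( - 1)*13^1*31^( - 1 ) * 53^1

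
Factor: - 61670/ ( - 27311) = 70/31 = 2^1*5^1*7^1*31^( - 1 )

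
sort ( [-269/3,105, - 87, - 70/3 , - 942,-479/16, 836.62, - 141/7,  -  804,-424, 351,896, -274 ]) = [ - 942,  -  804, - 424, - 274, - 269/3, - 87, - 479/16, - 70/3 , - 141/7  ,  105, 351, 836.62 , 896 ] 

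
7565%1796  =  381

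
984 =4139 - 3155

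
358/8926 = 179/4463  =  0.04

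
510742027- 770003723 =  - 259261696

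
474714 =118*4023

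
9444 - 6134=3310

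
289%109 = 71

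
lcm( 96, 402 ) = 6432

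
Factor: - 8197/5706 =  - 2^(-1 )*3^ ( - 2 )*7^1*317^(-1)*  1171^1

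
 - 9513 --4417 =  - 5096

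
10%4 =2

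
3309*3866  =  12792594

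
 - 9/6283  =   - 9/6283 = -0.00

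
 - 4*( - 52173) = 208692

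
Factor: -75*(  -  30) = 2250  =  2^1*3^2*5^3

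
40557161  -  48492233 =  - 7935072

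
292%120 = 52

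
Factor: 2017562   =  2^1*1008781^1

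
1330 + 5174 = 6504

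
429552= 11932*36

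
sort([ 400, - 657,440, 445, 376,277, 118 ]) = [ - 657, 118, 277, 376, 400, 440, 445]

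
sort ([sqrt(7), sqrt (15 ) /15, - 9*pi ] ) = [  -  9*pi, sqrt(15) /15, sqrt( 7)] 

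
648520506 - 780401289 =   -  131880783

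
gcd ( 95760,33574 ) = 2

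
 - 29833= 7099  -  36932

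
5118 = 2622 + 2496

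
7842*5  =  39210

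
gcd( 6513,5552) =1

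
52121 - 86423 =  - 34302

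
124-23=101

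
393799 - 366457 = 27342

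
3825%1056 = 657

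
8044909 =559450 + 7485459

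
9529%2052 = 1321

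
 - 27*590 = - 15930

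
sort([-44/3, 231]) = [ - 44/3,231 ]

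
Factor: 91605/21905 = 3^1*13^( - 1 )*31^1*197^1 *337^(-1) =18321/4381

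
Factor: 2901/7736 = 3/8=2^( - 3)*3^1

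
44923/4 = 44923/4=11230.75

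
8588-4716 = 3872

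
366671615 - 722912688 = -356241073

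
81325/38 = 81325/38 = 2140.13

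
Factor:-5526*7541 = -41671566=- 2^1 *3^2*307^1* 7541^1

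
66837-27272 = 39565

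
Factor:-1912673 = -7^1*19^1*73^1*197^1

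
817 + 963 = 1780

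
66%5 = 1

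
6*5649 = 33894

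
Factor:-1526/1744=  - 7/8 = - 2^ ( - 3 ) * 7^1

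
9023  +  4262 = 13285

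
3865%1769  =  327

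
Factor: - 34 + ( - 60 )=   -  94 = - 2^1 * 47^1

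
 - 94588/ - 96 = 985 +7/24 = 985.29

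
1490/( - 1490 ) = -1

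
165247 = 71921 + 93326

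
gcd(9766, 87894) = 9766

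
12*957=11484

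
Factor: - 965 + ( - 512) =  - 1477  =  - 7^1*211^1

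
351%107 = 30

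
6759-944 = 5815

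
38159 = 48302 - 10143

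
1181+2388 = 3569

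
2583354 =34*75981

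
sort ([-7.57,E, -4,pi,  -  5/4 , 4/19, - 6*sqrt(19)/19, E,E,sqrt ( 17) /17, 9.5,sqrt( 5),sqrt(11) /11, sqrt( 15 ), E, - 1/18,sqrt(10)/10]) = [ - 7.57,  -  4 , - 6*sqrt ( 19)/19,-5/4, - 1/18, 4/19,sqrt(17 ) /17, sqrt( 11)/11,sqrt(10)/10 , sqrt( 5),E , E, E,  E,pi,sqrt(15 ), 9.5]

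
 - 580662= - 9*64518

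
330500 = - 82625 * ( - 4 )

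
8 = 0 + 8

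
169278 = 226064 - 56786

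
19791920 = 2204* 8980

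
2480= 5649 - 3169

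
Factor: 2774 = 2^1 *19^1*73^1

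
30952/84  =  7738/21 =368.48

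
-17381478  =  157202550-174584028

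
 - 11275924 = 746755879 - 758031803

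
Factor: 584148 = 2^2*3^1*48679^1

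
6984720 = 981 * 7120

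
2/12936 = 1/6468 = 0.00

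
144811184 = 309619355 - 164808171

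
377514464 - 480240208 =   -  102725744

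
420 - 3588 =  -3168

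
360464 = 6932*52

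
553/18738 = 553/18738= 0.03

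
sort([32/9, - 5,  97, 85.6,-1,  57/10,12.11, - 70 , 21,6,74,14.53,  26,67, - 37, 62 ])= [ - 70, - 37, -5,-1,32/9,57/10,  6,  12.11,14.53,21 , 26,62, 67, 74 , 85.6 , 97] 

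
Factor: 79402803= 3^1*103^1 * 256967^1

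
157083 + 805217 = 962300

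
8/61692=2/15423  =  0.00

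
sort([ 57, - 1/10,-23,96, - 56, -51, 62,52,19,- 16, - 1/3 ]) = [ - 56, - 51,-23, - 16,-1/3, - 1/10,19, 52, 57,62,96]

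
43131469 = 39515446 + 3616023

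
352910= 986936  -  634026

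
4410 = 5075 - 665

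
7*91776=642432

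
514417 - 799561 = -285144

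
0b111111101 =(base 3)200212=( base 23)M3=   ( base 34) ex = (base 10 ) 509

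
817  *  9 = 7353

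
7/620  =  7/620 = 0.01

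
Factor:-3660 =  - 2^2*3^1*5^1*61^1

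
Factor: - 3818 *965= -2^1*5^1 * 23^1*83^1*193^1 = - 3684370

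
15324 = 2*7662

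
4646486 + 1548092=6194578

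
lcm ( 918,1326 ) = 11934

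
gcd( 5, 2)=1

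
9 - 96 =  - 87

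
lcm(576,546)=52416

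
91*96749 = 8804159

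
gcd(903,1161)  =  129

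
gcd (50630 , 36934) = 2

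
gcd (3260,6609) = 1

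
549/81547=549/81547  =  0.01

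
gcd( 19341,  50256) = 9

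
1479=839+640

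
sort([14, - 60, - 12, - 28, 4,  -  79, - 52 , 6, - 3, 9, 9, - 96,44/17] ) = [- 96, - 79, - 60 , - 52, - 28, - 12, - 3, 44/17, 4, 6,  9,9,14] 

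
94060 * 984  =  92555040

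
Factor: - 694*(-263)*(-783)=-142914726 =- 2^1*3^3*29^1  *  263^1* 347^1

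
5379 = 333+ 5046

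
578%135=38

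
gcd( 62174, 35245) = 7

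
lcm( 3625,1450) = 7250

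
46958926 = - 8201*( - 5726)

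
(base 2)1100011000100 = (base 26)99m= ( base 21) E7J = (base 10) 6340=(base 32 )664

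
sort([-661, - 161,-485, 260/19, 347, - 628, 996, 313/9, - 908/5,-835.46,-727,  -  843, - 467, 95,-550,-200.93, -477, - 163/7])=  [ - 843,- 835.46 , - 727,  -  661, - 628 , - 550,-485, -477, - 467,  -  200.93, - 908/5,-161, - 163/7,260/19, 313/9, 95, 347,996]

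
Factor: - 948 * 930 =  - 881640=- 2^3 * 3^2 * 5^1* 31^1 * 79^1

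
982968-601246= 381722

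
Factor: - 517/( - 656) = 2^( - 4)*11^1*41^(-1)*47^1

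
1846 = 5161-3315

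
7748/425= 18+98/425= 18.23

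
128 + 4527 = 4655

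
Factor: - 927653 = - 927653^1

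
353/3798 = 353/3798 = 0.09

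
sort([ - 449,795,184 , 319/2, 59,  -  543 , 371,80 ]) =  [ - 543, - 449,59,80, 319/2, 184,371,795 ] 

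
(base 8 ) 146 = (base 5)402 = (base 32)36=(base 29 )3F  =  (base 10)102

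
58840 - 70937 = -12097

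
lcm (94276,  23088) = 1131312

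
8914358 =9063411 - 149053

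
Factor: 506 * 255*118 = 2^2 * 3^1*5^1*11^1 * 17^1*23^1 * 59^1 = 15225540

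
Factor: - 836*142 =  - 2^3*11^1*19^1 * 71^1 = - 118712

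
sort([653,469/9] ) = [469/9, 653 ] 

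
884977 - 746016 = 138961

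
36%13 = 10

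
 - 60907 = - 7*8701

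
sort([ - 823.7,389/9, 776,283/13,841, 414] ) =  [-823.7, 283/13 , 389/9, 414, 776, 841 ] 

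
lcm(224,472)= 13216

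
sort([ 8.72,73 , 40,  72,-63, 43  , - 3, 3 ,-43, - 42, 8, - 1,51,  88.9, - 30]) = [  -  63,  -  43, - 42, -30,-3,-1, 3, 8, 8.72,40, 43,51, 72, 73,88.9 ]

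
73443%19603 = 14634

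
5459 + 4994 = 10453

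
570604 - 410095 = 160509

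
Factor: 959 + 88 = 1047 = 3^1*349^1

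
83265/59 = 83265/59 = 1411.27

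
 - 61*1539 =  - 93879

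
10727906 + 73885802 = 84613708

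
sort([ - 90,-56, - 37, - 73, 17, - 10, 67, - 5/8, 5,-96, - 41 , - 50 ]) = [-96,-90, - 73,- 56, - 50, - 41, - 37 , - 10, - 5/8,5,17,67 ]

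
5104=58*88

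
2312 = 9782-7470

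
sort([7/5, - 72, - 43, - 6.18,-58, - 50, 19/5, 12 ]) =[-72,-58,-50,-43, - 6.18 , 7/5, 19/5, 12 ]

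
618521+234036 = 852557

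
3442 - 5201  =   - 1759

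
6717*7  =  47019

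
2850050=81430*35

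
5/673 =5/673 = 0.01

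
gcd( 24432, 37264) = 16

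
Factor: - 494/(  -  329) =2^1*7^( - 1 )*13^1*19^1*47^( - 1 )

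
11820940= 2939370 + 8881570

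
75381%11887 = 4059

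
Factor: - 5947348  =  -2^2*11^1*17^1*7951^1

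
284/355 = 4/5= 0.80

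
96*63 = 6048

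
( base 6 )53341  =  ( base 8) 16135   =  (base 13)33C7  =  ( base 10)7261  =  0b1110001011101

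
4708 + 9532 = 14240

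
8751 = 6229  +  2522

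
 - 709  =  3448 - 4157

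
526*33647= 17698322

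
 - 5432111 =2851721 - 8283832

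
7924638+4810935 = 12735573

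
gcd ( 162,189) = 27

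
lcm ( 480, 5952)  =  29760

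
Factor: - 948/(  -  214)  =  2^1 * 3^1*79^1*107^( - 1) = 474/107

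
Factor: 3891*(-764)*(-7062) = 2^3*3^2*11^1 * 107^1*191^1*1297^1 = 20993376888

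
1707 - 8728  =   - 7021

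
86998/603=86998/603 = 144.28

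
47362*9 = 426258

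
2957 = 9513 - 6556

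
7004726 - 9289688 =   -  2284962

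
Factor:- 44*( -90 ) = 3960  =  2^3*3^2*5^1 *11^1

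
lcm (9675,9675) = 9675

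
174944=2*87472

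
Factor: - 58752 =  - 2^7 *3^3*17^1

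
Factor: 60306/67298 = 3^1*7^(  -  1) * 11^( - 1)* 23^1=69/77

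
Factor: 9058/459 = 2^1*3^( - 3)*7^1*17^(  -  1 )* 647^1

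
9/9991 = 9/9991 = 0.00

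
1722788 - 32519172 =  - 30796384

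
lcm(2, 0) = 0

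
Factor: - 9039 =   -  3^1*23^1*131^1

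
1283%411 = 50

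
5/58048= 5/58048 = 0.00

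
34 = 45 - 11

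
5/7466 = 5/7466 = 0.00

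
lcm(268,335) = 1340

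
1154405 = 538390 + 616015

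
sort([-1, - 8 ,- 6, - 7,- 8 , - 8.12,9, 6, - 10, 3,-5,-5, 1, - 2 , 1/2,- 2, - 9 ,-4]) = [-10, - 9,-8.12,- 8, - 8, - 7,- 6, - 5,-5,-4 ,-2,-2, - 1, 1/2, 1, 3 , 6, 9] 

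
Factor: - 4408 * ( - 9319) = 41078152 = 2^3 * 19^1*29^1*9319^1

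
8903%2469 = 1496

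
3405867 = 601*5667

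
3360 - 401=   2959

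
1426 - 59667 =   -  58241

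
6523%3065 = 393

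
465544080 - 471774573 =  - 6230493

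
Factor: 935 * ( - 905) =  - 846175 =- 5^2*11^1*17^1 * 181^1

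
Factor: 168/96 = 2^ ( - 2)*7^1 = 7/4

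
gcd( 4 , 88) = 4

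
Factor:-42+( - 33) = - 75 = -3^1*5^2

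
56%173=56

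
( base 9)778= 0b1001111110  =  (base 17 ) 239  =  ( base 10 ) 638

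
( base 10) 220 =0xdc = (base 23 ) 9d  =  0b11011100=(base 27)84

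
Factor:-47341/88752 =-2^( - 4 )*3^(-1 )*7^1*43^( - 2)*6763^1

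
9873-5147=4726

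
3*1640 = 4920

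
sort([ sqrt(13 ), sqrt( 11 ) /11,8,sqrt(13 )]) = [ sqrt( 11)/11,  sqrt( 13 ),  sqrt(13),8 ]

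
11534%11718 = 11534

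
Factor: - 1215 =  - 3^5*5^1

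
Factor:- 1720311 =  - 3^1 * 573437^1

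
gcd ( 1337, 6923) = 7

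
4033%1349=1335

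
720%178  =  8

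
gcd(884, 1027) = 13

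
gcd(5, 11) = 1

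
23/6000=23/6000 = 0.00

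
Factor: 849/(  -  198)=  -  2^( - 1)*3^(  -  1 ) *11^(-1) * 283^1 = -283/66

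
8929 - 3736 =5193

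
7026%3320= 386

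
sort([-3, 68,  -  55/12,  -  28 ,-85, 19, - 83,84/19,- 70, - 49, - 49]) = [ - 85, -83, - 70, -49,-49, - 28,- 55/12, - 3, 84/19,19, 68 ] 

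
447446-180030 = 267416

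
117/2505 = 39/835 = 0.05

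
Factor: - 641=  - 641^1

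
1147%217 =62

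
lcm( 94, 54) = 2538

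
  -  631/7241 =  - 1 + 6610/7241  =  -0.09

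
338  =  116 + 222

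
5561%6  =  5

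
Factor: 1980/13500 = 11/75 = 3^( - 1 )*5^( - 2)*11^1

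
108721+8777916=8886637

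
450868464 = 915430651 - 464562187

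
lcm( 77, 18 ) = 1386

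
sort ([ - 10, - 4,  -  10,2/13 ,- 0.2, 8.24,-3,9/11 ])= [-10, - 10, -4,-3,-0.2,2/13, 9/11,8.24]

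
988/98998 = 494/49499 = 0.01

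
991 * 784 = 776944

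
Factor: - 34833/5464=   -  51/8 = - 2^( - 3)*3^1 * 17^1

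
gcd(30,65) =5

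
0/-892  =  0/1 = -0.00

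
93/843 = 31/281 = 0.11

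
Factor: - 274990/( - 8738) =535/17 = 5^1*17^( - 1)*107^1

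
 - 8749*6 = -52494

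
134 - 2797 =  - 2663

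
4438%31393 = 4438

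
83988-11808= 72180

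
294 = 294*1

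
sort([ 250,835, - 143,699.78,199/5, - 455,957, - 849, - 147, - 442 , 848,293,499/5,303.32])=[ - 849, - 455, - 442,-147, - 143,199/5, 499/5, 250,293,  303.32,699.78, 835, 848,  957] 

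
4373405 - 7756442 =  - 3383037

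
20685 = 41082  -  20397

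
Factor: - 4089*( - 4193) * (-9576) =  - 164182214952 = -  2^3*3^3*7^2*19^1  *  29^1*47^1*599^1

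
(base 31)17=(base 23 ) 1f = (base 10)38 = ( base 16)26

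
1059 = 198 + 861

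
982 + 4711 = 5693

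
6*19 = 114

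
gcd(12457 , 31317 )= 1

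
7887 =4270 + 3617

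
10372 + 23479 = 33851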